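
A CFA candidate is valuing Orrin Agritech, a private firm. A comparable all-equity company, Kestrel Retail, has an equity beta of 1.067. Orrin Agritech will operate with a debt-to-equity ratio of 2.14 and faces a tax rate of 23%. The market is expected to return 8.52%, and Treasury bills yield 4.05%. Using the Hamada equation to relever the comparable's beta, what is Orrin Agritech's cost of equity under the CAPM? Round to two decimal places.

16.68%

β_L = β_U × [1 + (1 − t)(D/E)] = 1.067 × [1 + (1 − 0.23) × 2.14]
    = 1.067 × [1 + 0.77 × 2.14] = 1.067 × 2.6478 = 2.8252
MRP = 8.52% − 4.05% = 4.47%
E(R) = R_f + β_L × MRP = 4.05% + 2.8252 × 4.47% = 16.68%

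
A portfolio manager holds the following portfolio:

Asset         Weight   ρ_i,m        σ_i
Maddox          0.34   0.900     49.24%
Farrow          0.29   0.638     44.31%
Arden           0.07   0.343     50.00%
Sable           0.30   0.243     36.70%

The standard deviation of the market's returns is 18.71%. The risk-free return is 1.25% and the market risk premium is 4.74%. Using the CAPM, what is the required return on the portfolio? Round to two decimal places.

8.13%

β_Maddox = 0.900 × 49.24% / 18.71% = 2.3686
β_Farrow = 0.638 × 44.31% / 18.71% = 1.5109
β_Arden = 0.343 × 50.00% / 18.71% = 0.9166
β_Sable = 0.243 × 36.70% / 18.71% = 0.4766
β_P = Σ w_i β_i = 0.34×2.3686 + 0.29×1.5109 + 0.07×0.9166 + 0.30×0.4766 = 1.4506
E(R_P) = R_f + β_P × MRP = 1.25% + 1.4506 × 4.74% = 8.13%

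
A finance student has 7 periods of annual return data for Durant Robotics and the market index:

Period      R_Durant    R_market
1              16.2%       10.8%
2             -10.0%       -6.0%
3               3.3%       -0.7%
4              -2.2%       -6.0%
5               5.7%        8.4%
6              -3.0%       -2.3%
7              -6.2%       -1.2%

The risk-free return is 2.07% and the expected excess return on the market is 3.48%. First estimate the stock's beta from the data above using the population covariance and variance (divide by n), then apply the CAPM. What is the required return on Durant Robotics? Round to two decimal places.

Mean R_i = (16.2 − 10.0 + 3.3 − 2.2 + 5.7 − 3.0 − 6.2) / 7 = 0.5429%
Mean R_m = (10.8 − 6.0 − 0.7 − 6.0 + 8.4 − 2.3 − 1.2) / 7 = 0.4286%
Σ(R_i − R̄_i)(R_m − R̄_m) = 306.4414  ⇒  Cov = 306.4414 / 7 = 43.7773
Σ(R_m − R̄_m)² = 265.1343  ⇒  Var(R_m) = 265.1343 / 7 = 37.8763
β = Cov / Var(R_m) = 43.7773 / 37.8763 = 1.1558
E(R) = R_f + β × MRP = 2.07% + 1.1558 × 3.48% = 6.09%

6.09%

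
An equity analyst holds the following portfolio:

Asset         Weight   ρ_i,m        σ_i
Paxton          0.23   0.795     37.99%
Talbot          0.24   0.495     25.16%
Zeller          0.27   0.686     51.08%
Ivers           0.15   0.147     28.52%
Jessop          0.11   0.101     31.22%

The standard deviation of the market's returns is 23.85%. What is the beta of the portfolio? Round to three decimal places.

0.854

β_Paxton = 0.795 × 37.99% / 23.85% = 1.2663
β_Talbot = 0.495 × 25.16% / 23.85% = 0.5222
β_Zeller = 0.686 × 51.08% / 23.85% = 1.4692
β_Ivers = 0.147 × 28.52% / 23.85% = 0.1758
β_Jessop = 0.101 × 31.22% / 23.85% = 0.1322
β_P = Σ w_i β_i = 0.23×1.2663 + 0.24×0.5222 + 0.27×1.4692 + 0.15×0.1758 + 0.11×0.1322 = 0.8542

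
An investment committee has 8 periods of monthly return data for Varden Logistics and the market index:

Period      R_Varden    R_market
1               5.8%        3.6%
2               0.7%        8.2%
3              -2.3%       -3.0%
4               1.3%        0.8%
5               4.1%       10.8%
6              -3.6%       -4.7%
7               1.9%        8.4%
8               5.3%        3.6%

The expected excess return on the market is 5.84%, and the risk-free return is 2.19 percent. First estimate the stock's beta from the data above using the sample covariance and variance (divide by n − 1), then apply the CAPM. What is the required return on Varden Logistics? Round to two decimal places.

4.49%

Mean R_i = (5.8 + 0.7 − 2.3 + 1.3 + 4.1 − 3.6 + 1.9 + 5.3) / 8 = 1.6500%
Mean R_m = (3.6 + 8.2 − 3.0 + 0.8 + 10.8 − 4.7 + 8.4 + 3.6) / 8 = 3.4625%
Σ(R_i − R̄_i)(R_m − R̄_m) = 85.0950  ⇒  Cov = 85.0950 / 7 = 12.1564
Σ(R_m − R̄_m)² = 216.1788  ⇒  Var(R_m) = 216.1788 / 7 = 30.8827
β = Cov / Var(R_m) = 12.1564 / 30.8827 = 0.3936
E(R) = R_f + β × MRP = 2.19% + 0.3936 × 5.84% = 4.49%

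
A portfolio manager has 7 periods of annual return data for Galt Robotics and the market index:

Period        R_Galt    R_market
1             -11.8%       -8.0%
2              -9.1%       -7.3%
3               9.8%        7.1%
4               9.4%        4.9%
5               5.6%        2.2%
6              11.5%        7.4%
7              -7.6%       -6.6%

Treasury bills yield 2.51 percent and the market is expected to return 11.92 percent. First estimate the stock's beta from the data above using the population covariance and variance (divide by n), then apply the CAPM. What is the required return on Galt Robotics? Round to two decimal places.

Mean R_i = (-11.8 − 9.1 + 9.8 + 9.4 + 5.6 + 11.5 − 7.6) / 7 = 1.1143%
Mean R_m = (-8.0 − 7.3 + 7.1 + 4.9 + 2.2 + 7.4 − 6.6) / 7 = -0.0429%
Σ(R_i − R̄_i)(R_m − R̄_m) = 424.3843  ⇒  Cov = 424.3843 / 7 = 60.6263
Σ(R_m − R̄_m)² = 294.8571  ⇒  Var(R_m) = 294.8571 / 7 = 42.1224
β = Cov / Var(R_m) = 60.6263 / 42.1224 = 1.4393
MRP = 11.92% − 2.51% = 9.41%
E(R) = R_f + β × MRP = 2.51% + 1.4393 × 9.41% = 16.05%

16.05%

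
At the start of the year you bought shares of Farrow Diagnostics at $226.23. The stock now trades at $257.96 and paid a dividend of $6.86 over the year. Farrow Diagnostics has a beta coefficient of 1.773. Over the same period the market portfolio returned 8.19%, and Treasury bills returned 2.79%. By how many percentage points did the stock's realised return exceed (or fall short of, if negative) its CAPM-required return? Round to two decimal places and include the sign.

Realised HPR = (P1 + D1 − P0) / P0 = (257.96 + 6.86 − 226.23) / 226.23 = 38.59 / 226.23 = 17.0579%
MRP = 8.19% − 2.79% = 5.40%
CAPM required = R_f + β·MRP = 2.79% + 1.773 × 5.40% = 12.36420%
α = realised − required = 17.0579% − 12.36420% = +4.69%

+4.69%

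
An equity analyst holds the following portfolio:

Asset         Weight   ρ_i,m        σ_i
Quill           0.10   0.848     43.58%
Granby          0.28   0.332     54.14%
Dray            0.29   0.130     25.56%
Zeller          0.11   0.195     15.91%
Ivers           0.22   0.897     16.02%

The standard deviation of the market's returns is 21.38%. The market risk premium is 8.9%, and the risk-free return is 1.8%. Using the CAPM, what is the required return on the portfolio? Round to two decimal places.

7.29%

β_Quill = 0.848 × 43.58% / 21.38% = 1.7285
β_Granby = 0.332 × 54.14% / 21.38% = 0.8407
β_Dray = 0.130 × 25.56% / 21.38% = 0.1554
β_Zeller = 0.195 × 15.91% / 21.38% = 0.1451
β_Ivers = 0.897 × 16.02% / 21.38% = 0.6721
β_P = Σ w_i β_i = 0.10×1.7285 + 0.28×0.8407 + 0.29×0.1554 + 0.11×0.1451 + 0.22×0.6721 = 0.6171
E(R_P) = R_f + β_P × MRP = 1.8% + 0.6171 × 8.9% = 7.29%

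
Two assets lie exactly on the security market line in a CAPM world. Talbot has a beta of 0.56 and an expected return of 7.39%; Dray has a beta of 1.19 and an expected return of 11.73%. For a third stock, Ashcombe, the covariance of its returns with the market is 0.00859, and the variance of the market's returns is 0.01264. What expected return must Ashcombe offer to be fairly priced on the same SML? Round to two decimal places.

8.21%

MRP = (11.73% − 7.39%) / (1.19 − 0.56) = 6.8889%
R_f = 7.39% − 0.56 × 6.8889% = 3.5322%
β_Ashcombe = Cov / Var(R_m) = 0.00859 / 0.01264 = 0.6796
E(R_Ashcombe) = R_f + β × MRP = 3.5322% + 0.6796 × 6.8889% = 8.21%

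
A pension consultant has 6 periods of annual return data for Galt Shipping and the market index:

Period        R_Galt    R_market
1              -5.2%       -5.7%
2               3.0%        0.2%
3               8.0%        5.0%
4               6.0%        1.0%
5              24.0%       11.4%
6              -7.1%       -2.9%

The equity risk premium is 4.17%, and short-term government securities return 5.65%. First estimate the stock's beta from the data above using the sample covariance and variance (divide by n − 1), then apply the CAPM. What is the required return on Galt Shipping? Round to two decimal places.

Mean R_i = (-5.2 + 3.0 + 8.0 + 6.0 + 24.0 − 7.1) / 6 = 4.7833%
Mean R_m = (-5.7 + 0.2 + 5.0 + 1.0 + 11.4 − 2.9) / 6 = 1.5000%
Σ(R_i − R̄_i)(R_m − R̄_m) = 327.3800  ⇒  Cov = 327.3800 / 5 = 65.4760
Σ(R_m − R̄_m)² = 183.4000  ⇒  Var(R_m) = 183.4000 / 5 = 36.6800
β = Cov / Var(R_m) = 65.4760 / 36.6800 = 1.7851
E(R) = R_f + β × MRP = 5.65% + 1.7851 × 4.17% = 13.09%

13.09%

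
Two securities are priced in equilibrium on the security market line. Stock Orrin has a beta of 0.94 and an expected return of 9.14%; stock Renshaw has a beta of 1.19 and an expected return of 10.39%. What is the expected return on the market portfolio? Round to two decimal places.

Both satisfy E(R) = R_f + β·MRP, so the slope of the SML is
MRP = (10.39% − 9.14%) / (1.19 − 0.94) = 1.25% / 0.25 = 5.0000%
R_f = E(R_Orrin) − β_Orrin·MRP = 9.14% − 0.94 × 5.0000% = 4.4400%
E(R_m) = R_f + MRP = 4.4400% + 5.0000% = 9.44%

9.44%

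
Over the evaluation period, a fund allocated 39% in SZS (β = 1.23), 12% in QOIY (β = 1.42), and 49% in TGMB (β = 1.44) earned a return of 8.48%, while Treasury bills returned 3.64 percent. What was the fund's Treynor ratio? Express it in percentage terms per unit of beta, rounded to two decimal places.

3.57%

β_P = 0.39×1.23 + 0.12×1.42 + 0.49×1.44 = 1.3557
Treynor = (R_P − R_f) / β_P = (8.48% − 3.64%) / 1.3557 = 4.84% / 1.3557 = 3.57%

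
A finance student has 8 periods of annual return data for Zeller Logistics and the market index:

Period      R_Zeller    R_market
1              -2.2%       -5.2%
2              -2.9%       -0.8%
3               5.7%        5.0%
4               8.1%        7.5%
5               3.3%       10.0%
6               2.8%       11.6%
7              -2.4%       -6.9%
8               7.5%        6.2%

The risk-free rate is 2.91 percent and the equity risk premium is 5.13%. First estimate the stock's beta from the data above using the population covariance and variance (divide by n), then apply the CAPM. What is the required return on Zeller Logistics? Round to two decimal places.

Mean R_i = (-2.2 − 2.9 + 5.7 + 8.1 + 3.3 + 2.8 − 2.4 + 7.5) / 8 = 2.4875%
Mean R_m = (-5.2 − 0.8 + 5.0 + 7.5 + 10.0 + 11.6 − 6.9 + 6.2) / 8 = 3.4250%
Σ(R_i − R̄_i)(R_m − R̄_m) = 163.3925  ⇒  Cov = 163.3925 / 8 = 20.4241
Σ(R_m − R̄_m)² = 335.6950  ⇒  Var(R_m) = 335.6950 / 8 = 41.9619
β = Cov / Var(R_m) = 20.4241 / 41.9619 = 0.4867
E(R) = R_f + β × MRP = 2.91% + 0.4867 × 5.13% = 5.41%

5.41%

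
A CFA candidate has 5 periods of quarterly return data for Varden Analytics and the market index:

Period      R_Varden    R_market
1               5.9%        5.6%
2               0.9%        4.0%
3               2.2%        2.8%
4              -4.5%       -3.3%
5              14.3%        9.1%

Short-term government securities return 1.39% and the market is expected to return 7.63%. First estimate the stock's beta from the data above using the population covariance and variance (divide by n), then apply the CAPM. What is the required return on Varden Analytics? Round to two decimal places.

Mean R_i = (5.9 + 0.9 + 2.2 − 4.5 + 14.3) / 5 = 3.7600%
Mean R_m = (5.6 + 4.0 + 2.8 − 3.3 + 9.1) / 5 = 3.6400%
Σ(R_i − R̄_i)(R_m − R̄_m) = 119.3480  ⇒  Cov = 119.3480 / 5 = 23.8696
Σ(R_m − R̄_m)² = 82.6520  ⇒  Var(R_m) = 82.6520 / 5 = 16.5304
β = Cov / Var(R_m) = 23.8696 / 16.5304 = 1.4440
MRP = 7.63% − 1.39% = 6.24%
E(R) = R_f + β × MRP = 1.39% + 1.4440 × 6.24% = 10.40%

10.40%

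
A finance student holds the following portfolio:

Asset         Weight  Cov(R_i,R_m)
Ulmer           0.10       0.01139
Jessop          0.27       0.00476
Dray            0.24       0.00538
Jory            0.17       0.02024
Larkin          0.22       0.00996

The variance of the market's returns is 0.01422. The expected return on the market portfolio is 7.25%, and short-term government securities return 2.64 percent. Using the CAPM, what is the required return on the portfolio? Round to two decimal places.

β_Ulmer = 0.01139 / 0.01422 = 0.8010
β_Jessop = 0.00476 / 0.01422 = 0.3347
β_Dray = 0.00538 / 0.01422 = 0.3783
β_Jory = 0.02024 / 0.01422 = 1.4233
β_Larkin = 0.00996 / 0.01422 = 0.7004
β_P = Σ w_i β_i = 0.10×0.8010 + 0.27×0.3347 + 0.24×0.3783 + 0.17×1.4233 + 0.22×0.7004 = 0.6573
MRP = 7.25% − 2.64% = 4.61%
E(R_P) = R_f + β_P × MRP = 2.64% + 0.6573 × 4.61% = 5.67%

5.67%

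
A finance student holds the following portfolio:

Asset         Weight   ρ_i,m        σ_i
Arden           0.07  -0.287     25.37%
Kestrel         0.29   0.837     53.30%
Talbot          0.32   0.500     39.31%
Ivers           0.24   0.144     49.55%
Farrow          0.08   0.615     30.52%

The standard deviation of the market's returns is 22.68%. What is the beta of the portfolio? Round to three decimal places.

0.967

β_Arden = -0.287 × 25.37% / 22.68% = -0.3210
β_Kestrel = 0.837 × 53.30% / 22.68% = 1.9670
β_Talbot = 0.500 × 39.31% / 22.68% = 0.8666
β_Ivers = 0.144 × 49.55% / 22.68% = 0.3146
β_Farrow = 0.615 × 30.52% / 22.68% = 0.8276
β_P = Σ w_i β_i = 0.07×-0.3210 + 0.29×1.9670 + 0.32×0.8666 + 0.24×0.3146 + 0.08×0.8276 = 0.9670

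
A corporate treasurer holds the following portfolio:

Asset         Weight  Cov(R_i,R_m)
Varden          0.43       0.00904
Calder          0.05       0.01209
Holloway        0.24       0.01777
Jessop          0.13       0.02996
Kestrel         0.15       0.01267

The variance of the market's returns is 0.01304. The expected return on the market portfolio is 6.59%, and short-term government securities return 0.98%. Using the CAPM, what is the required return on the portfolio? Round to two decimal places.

7.24%

β_Varden = 0.00904 / 0.01304 = 0.6933
β_Calder = 0.01209 / 0.01304 = 0.9271
β_Holloway = 0.01777 / 0.01304 = 1.3627
β_Jessop = 0.02996 / 0.01304 = 2.2975
β_Kestrel = 0.01267 / 0.01304 = 0.9716
β_P = Σ w_i β_i = 0.43×0.6933 + 0.05×0.9271 + 0.24×1.3627 + 0.13×2.2975 + 0.15×0.9716 = 1.1159
MRP = 6.59% − 0.98% = 5.61%
E(R_P) = R_f + β_P × MRP = 0.98% + 1.1159 × 5.61% = 7.24%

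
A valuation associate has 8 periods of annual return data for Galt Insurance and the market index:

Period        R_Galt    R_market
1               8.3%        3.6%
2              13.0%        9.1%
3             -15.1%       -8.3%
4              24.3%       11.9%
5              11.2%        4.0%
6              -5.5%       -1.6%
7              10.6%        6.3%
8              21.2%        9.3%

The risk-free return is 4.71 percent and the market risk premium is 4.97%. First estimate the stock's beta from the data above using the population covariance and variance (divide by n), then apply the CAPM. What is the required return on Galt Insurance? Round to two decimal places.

14.34%

Mean R_i = (8.3 + 13.0 − 15.1 + 24.3 + 11.2 − 5.5 + 10.6 + 21.2) / 8 = 8.5000%
Mean R_m = (3.6 + 9.1 − 8.3 + 11.9 + 4.0 − 1.6 + 6.3 + 9.3) / 8 = 4.2875%
Σ(R_i − R̄_i)(R_m − R̄_m) = 588.6700  ⇒  Cov = 588.6700 / 8 = 73.5838
Σ(R_m − R̄_m)² = 303.9488  ⇒  Var(R_m) = 303.9488 / 8 = 37.9936
β = Cov / Var(R_m) = 73.5838 / 37.9936 = 1.9367
E(R) = R_f + β × MRP = 4.71% + 1.9367 × 4.97% = 14.34%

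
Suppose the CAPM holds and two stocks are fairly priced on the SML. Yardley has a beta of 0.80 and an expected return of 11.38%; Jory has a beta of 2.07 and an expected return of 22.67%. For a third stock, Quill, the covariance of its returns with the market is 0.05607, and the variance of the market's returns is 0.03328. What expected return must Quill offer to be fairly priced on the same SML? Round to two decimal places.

MRP = (22.67% − 11.38%) / (2.07 − 0.80) = 8.8898%
R_f = 11.38% − 0.80 × 8.8898% = 4.2682%
β_Quill = Cov / Var(R_m) = 0.05607 / 0.03328 = 1.6848
E(R_Quill) = R_f + β × MRP = 4.2682% + 1.6848 × 8.8898% = 19.25%

19.25%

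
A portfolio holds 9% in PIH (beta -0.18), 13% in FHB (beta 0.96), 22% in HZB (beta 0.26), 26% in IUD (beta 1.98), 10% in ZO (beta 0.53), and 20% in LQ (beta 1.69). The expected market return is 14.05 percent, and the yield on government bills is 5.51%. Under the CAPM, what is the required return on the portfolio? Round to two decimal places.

14.66%

β_P = Σ w_i β_i = 0.09×-0.18 + 0.13×0.96 + 0.22×0.26 + 0.26×1.98 + 0.10×0.53 + 0.20×1.69 = 1.0716
MRP = 14.05% − 5.51% = 8.54%
E(R_P) = R_f + β_P × MRP = 5.51% + 1.0716 × 8.54% = 14.66%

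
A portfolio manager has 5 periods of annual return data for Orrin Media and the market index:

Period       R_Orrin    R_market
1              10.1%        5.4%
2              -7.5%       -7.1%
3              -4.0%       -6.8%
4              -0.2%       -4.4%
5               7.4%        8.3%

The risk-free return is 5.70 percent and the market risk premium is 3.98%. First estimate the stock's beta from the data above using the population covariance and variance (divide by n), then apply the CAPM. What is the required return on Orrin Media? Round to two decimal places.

Mean R_i = (10.1 − 7.5 − 4.0 − 0.2 + 7.4) / 5 = 1.1600%
Mean R_m = (5.4 − 7.1 − 6.8 − 4.4 + 8.3) / 5 = -0.9200%
Σ(R_i − R̄_i)(R_m − R̄_m) = 202.6260  ⇒  Cov = 202.6260 / 5 = 40.5252
Σ(R_m − R̄_m)² = 209.8280  ⇒  Var(R_m) = 209.8280 / 5 = 41.9656
β = Cov / Var(R_m) = 40.5252 / 41.9656 = 0.9657
E(R) = R_f + β × MRP = 5.70% + 0.9657 × 3.98% = 9.54%

9.54%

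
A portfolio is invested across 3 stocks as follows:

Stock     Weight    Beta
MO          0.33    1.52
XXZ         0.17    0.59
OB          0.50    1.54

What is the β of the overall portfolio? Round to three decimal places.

β_P = Σ w_i β_i = 0.33×1.52 + 0.17×0.59 + 0.50×1.54 = 1.3719

1.372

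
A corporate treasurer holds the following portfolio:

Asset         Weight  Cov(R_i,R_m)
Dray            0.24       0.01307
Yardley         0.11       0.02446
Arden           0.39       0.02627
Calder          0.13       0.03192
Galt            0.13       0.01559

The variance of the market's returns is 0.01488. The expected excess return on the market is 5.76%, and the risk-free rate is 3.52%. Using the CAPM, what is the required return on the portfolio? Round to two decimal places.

β_Dray = 0.01307 / 0.01488 = 0.8784
β_Yardley = 0.02446 / 0.01488 = 1.6438
β_Arden = 0.02627 / 0.01488 = 1.7655
β_Calder = 0.03192 / 0.01488 = 2.1452
β_Galt = 0.01559 / 0.01488 = 1.0477
β_P = Σ w_i β_i = 0.24×0.8784 + 0.11×1.6438 + 0.39×1.7655 + 0.13×2.1452 + 0.13×1.0477 = 1.4953
E(R_P) = R_f + β_P × MRP = 3.52% + 1.4953 × 5.76% = 12.13%

12.13%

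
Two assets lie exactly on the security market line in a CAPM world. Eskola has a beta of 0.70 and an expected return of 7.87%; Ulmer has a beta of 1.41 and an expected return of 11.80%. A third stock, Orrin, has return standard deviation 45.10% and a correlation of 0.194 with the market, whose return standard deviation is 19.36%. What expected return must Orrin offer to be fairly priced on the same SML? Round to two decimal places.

MRP = (11.80% − 7.87%) / (1.41 − 0.70) = 5.5352%
R_f = 7.87% − 0.70 × 5.5352% = 3.9954%
β_Orrin = ρ·σ_i/σ_m = 0.194 × 45.10 / 19.36 = 0.4519
E(R_Orrin) = R_f + β × MRP = 3.9954% + 0.4519 × 5.5352% = 6.50%

6.50%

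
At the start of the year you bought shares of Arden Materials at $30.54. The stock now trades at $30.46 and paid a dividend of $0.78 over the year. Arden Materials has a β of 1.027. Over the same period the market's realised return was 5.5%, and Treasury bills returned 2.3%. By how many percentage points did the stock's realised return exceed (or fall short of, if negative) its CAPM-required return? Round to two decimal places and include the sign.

Realised HPR = (P1 + D1 − P0) / P0 = (30.46 + 0.78 − 30.54) / 30.54 = 0.70 / 30.54 = 2.2921%
MRP = 5.5% − 2.3% = 3.20%
CAPM required = R_f + β·MRP = 2.3% + 1.027 × 3.2% = 5.5864%
α = realised − required = 2.2921% − 5.5864% = -3.29%

-3.29%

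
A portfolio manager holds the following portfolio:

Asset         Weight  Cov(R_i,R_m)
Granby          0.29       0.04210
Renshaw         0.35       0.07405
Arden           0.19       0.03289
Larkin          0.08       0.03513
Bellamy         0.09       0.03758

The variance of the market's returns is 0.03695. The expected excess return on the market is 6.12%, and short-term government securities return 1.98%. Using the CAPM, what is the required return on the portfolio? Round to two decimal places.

β_Granby = 0.04210 / 0.03695 = 1.1394
β_Renshaw = 0.07405 / 0.03695 = 2.0041
β_Arden = 0.03289 / 0.03695 = 0.8901
β_Larkin = 0.03513 / 0.03695 = 0.9507
β_Bellamy = 0.03758 / 0.03695 = 1.0171
β_P = Σ w_i β_i = 0.29×1.1394 + 0.35×2.0041 + 0.19×0.8901 + 0.08×0.9507 + 0.09×1.0171 = 1.3686
E(R_P) = R_f + β_P × MRP = 1.98% + 1.3686 × 6.12% = 10.36%

10.36%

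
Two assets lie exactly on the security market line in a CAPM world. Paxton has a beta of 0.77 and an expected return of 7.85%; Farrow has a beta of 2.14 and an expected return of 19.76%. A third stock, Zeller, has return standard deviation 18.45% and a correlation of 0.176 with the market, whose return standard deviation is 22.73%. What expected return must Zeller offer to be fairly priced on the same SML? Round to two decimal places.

2.40%

MRP = (19.76% − 7.85%) / (2.14 − 0.77) = 8.6934%
R_f = 7.85% − 0.77 × 8.6934% = 1.1561%
β_Zeller = ρ·σ_i/σ_m = 0.176 × 18.45 / 22.73 = 0.1429
E(R_Zeller) = R_f + β × MRP = 1.1561% + 0.1429 × 8.6934% = 2.40%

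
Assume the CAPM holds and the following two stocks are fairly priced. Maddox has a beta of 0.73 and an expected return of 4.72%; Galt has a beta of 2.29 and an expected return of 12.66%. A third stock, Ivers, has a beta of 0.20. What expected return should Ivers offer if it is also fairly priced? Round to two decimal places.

2.02%

MRP (SML slope) = (12.66% − 4.72%) / (2.29 − 0.73) = 7.94% / 1.56 = 5.0897%
R_f (intercept) = 4.72% − 0.73 × 5.0897% = 1.0045%
E(R_Ivers) = R_f + β × MRP = 1.0045% + 0.20 × 5.0897% = 2.02%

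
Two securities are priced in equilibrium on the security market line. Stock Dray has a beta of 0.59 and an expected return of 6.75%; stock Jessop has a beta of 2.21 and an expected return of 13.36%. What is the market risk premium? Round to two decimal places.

4.08%

Both satisfy E(R) = R_f + β·MRP, so the slope of the SML is
MRP = (13.36% − 6.75%) / (2.21 − 0.59) = 6.61% / 1.62 = 4.0802%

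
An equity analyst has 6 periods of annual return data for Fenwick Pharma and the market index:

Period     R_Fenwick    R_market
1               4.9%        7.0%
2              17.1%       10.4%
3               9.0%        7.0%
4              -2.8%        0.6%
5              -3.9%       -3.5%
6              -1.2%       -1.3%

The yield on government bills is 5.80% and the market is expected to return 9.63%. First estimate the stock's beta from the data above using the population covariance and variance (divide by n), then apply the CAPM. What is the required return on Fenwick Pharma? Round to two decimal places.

11.10%

Mean R_i = (4.9 + 17.1 + 9.0 − 2.8 − 3.9 − 1.2) / 6 = 3.8500%
Mean R_m = (7.0 + 10.4 + 7.0 + 0.6 − 3.5 − 1.3) / 6 = 3.3667%
Σ(R_i − R̄_i)(R_m − R̄_m) = 210.9000  ⇒  Cov = 210.9000 / 6 = 35.1500
Σ(R_m − R̄_m)² = 152.4533  ⇒  Var(R_m) = 152.4533 / 6 = 25.4089
β = Cov / Var(R_m) = 35.1500 / 25.4089 = 1.3834
MRP = 9.63% − 5.80% = 3.83%
E(R) = R_f + β × MRP = 5.80% + 1.3834 × 3.83% = 11.10%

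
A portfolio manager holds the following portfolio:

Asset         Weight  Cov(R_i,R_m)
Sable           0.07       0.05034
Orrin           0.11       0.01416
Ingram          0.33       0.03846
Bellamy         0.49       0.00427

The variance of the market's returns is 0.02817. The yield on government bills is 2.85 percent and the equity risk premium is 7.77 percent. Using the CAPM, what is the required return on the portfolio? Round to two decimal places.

β_Sable = 0.05034 / 0.02817 = 1.7870
β_Orrin = 0.01416 / 0.02817 = 0.5027
β_Ingram = 0.03846 / 0.02817 = 1.3653
β_Bellamy = 0.00427 / 0.02817 = 0.1516
β_P = Σ w_i β_i = 0.07×1.7870 + 0.11×0.5027 + 0.33×1.3653 + 0.49×0.1516 = 0.7052
E(R_P) = R_f + β_P × MRP = 2.85% + 0.7052 × 7.77% = 8.33%

8.33%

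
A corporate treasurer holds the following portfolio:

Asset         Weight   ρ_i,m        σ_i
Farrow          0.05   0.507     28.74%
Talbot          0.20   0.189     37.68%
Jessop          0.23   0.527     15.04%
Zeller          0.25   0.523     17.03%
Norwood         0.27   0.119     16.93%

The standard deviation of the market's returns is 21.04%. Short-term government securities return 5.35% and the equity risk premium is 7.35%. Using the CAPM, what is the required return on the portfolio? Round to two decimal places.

β_Farrow = 0.507 × 28.74% / 21.04% = 0.6925
β_Talbot = 0.189 × 37.68% / 21.04% = 0.3385
β_Jessop = 0.527 × 15.04% / 21.04% = 0.3767
β_Zeller = 0.523 × 17.03% / 21.04% = 0.4233
β_Norwood = 0.119 × 16.93% / 21.04% = 0.0958
β_P = Σ w_i β_i = 0.05×0.6925 + 0.20×0.3385 + 0.23×0.3767 + 0.25×0.4233 + 0.27×0.0958 = 0.3207
E(R_P) = R_f + β_P × MRP = 5.35% + 0.3207 × 7.35% = 7.71%

7.71%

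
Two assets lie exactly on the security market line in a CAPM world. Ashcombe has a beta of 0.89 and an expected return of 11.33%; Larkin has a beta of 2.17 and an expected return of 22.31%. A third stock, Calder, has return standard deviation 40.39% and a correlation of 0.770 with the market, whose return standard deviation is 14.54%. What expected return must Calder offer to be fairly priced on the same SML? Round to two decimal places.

22.04%

MRP = (22.31% − 11.33%) / (2.17 − 0.89) = 8.5781%
R_f = 11.33% − 0.89 × 8.5781% = 3.6955%
β_Calder = ρ·σ_i/σ_m = 0.770 × 40.39 / 14.54 = 2.1389
E(R_Calder) = R_f + β × MRP = 3.6955% + 2.1389 × 8.5781% = 22.04%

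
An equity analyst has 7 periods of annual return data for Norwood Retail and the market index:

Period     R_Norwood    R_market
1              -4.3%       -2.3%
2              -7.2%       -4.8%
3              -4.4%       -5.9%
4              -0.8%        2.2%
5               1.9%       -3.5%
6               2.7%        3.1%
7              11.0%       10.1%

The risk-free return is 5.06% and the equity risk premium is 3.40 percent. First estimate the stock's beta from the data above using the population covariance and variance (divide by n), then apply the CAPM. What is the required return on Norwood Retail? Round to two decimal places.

8.28%

Mean R_i = (-4.3 − 7.2 − 4.4 − 0.8 + 1.9 + 2.7 + 11.0) / 7 = -0.1571%
Mean R_m = (-2.3 − 4.8 − 5.9 + 2.2 − 3.5 + 3.1 + 10.1) / 7 = -0.1571%
Σ(R_i − R̄_i)(R_m − R̄_m) = 181.2971  ⇒  Cov = 181.2971 / 7 = 25.8996
Σ(R_m − R̄_m)² = 191.6771  ⇒  Var(R_m) = 191.6771 / 7 = 27.3824
β = Cov / Var(R_m) = 25.8996 / 27.3824 = 0.9458
E(R) = R_f + β × MRP = 5.06% + 0.9458 × 3.40% = 8.28%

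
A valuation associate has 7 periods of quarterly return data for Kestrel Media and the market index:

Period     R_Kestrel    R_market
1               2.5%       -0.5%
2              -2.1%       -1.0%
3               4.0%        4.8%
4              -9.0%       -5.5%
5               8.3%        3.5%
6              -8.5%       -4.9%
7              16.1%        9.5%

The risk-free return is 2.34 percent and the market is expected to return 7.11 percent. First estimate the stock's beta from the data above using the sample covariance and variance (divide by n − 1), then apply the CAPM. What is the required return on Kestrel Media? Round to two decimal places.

Mean R_i = (2.5 − 2.1 + 4.0 − 9.0 + 8.3 − 8.5 + 16.1) / 7 = 1.6143%
Mean R_m = (-0.5 − 1.0 + 4.8 − 5.5 + 3.5 − 4.9 + 9.5) / 7 = 0.8429%
Σ(R_i − R̄_i)(R_m − R̄_m) = 283.6757  ⇒  Cov = 283.6757 / 6 = 47.2793
Σ(R_m − R̄_m)² = 176.0771  ⇒  Var(R_m) = 176.0771 / 6 = 29.3462
β = Cov / Var(R_m) = 47.2793 / 29.3462 = 1.6111
MRP = 7.11% − 2.34% = 4.77%
E(R) = R_f + β × MRP = 2.34% + 1.6111 × 4.77% = 10.02%

10.02%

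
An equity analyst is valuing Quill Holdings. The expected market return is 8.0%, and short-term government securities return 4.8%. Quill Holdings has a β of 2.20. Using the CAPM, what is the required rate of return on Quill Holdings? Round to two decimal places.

Market risk premium = E(R_m) − R_f = 8.0% − 4.8% = 3.20%
E(R) = R_f + β × MRP = 4.8% + 2.20 × 3.2% = 11.84%

11.84%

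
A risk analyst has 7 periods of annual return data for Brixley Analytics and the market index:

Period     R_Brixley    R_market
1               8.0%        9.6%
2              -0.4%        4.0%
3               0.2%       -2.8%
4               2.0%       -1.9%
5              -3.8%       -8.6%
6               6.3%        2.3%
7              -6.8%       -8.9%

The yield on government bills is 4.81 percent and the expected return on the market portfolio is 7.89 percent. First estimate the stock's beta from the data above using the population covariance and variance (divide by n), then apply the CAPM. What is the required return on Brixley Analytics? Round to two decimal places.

6.88%

Mean R_i = (8.0 − 0.4 + 0.2 + 2.0 − 3.8 + 6.3 − 6.8) / 7 = 0.7857%
Mean R_m = (9.6 + 4.0 − 2.8 − 1.9 − 8.6 + 2.3 − 8.9) / 7 = -0.9000%
Σ(R_i − R̄_i)(R_m − R̄_m) = 183.4800  ⇒  Cov = 183.4800 / 7 = 26.2114
Σ(R_m − R̄_m)² = 272.4000  ⇒  Var(R_m) = 272.4000 / 7 = 38.9143
β = Cov / Var(R_m) = 26.2114 / 38.9143 = 0.6736
MRP = 7.89% − 4.81% = 3.08%
E(R) = R_f + β × MRP = 4.81% + 0.6736 × 3.08% = 6.88%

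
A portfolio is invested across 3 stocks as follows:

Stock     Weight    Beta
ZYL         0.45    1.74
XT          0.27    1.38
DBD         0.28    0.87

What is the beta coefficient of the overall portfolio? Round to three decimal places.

β_P = Σ w_i β_i = 0.45×1.74 + 0.27×1.38 + 0.28×0.87 = 1.3992

1.399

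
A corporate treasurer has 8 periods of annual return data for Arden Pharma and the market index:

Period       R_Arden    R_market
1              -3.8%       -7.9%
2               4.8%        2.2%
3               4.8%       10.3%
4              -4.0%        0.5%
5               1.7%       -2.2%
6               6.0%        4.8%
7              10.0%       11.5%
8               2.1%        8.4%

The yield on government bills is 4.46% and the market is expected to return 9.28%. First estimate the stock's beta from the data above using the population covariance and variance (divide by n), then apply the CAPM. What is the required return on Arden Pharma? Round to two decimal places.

Mean R_i = (-3.8 + 4.8 + 4.8 − 4.0 + 1.7 + 6.0 + 10.0 + 2.1) / 8 = 2.7000%
Mean R_m = (-7.9 + 2.2 + 10.3 + 0.5 − 2.2 + 4.8 + 11.5 + 8.4) / 8 = 3.4500%
Σ(R_i − R̄_i)(R_m − R̄_m) = 171.2000  ⇒  Cov = 171.2000 / 8 = 21.4000
Σ(R_m − R̄_m)² = 309.0600  ⇒  Var(R_m) = 309.0600 / 8 = 38.6325
β = Cov / Var(R_m) = 21.4000 / 38.6325 = 0.5539
MRP = 9.28% − 4.46% = 4.82%
E(R) = R_f + β × MRP = 4.46% + 0.5539 × 4.82% = 7.13%

7.13%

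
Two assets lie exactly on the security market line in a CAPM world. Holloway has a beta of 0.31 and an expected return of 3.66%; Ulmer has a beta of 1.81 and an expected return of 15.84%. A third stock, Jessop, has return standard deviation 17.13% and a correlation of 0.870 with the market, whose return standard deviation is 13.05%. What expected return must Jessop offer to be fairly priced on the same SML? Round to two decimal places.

MRP = (15.84% − 3.66%) / (1.81 − 0.31) = 8.1200%
R_f = 3.66% − 0.31 × 8.1200% = 1.1428%
β_Jessop = ρ·σ_i/σ_m = 0.870 × 17.13 / 13.05 = 1.1420
E(R_Jessop) = R_f + β × MRP = 1.1428% + 1.1420 × 8.1200% = 10.42%

10.42%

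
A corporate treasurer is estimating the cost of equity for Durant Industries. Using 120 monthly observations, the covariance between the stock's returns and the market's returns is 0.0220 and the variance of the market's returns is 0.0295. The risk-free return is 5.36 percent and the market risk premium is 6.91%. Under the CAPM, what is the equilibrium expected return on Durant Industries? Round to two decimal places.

10.51%

β = Cov(R_i, R_m) / Var(R_m) = 0.0220 / 0.0295 = 0.7458
E(R) = R_f + β × MRP = 5.36% + 0.7458 × 6.91% = 10.51%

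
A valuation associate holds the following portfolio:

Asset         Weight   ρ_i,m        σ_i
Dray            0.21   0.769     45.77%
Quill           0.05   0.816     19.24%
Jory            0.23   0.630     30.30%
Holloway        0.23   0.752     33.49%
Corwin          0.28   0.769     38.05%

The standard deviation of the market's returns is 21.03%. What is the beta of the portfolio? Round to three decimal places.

β_Dray = 0.769 × 45.77% / 21.03% = 1.6737
β_Quill = 0.816 × 19.24% / 21.03% = 0.7465
β_Jory = 0.630 × 30.30% / 21.03% = 0.9077
β_Holloway = 0.752 × 33.49% / 21.03% = 1.1976
β_Corwin = 0.769 × 38.05% / 21.03% = 1.3914
β_P = Σ w_i β_i = 0.21×1.6737 + 0.05×0.7465 + 0.23×0.9077 + 0.23×1.1976 + 0.28×1.3914 = 1.2626

1.263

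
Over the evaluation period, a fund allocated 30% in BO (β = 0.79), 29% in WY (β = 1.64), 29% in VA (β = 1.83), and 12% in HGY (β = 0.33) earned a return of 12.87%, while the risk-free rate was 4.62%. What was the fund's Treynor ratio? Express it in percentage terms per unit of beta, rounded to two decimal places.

6.43%

β_P = 0.30×0.79 + 0.29×1.64 + 0.29×1.83 + 0.12×0.33 = 1.2829
Treynor = (R_P − R_f) / β_P = (12.87% − 4.62%) / 1.2829 = 8.25% / 1.2829 = 6.43%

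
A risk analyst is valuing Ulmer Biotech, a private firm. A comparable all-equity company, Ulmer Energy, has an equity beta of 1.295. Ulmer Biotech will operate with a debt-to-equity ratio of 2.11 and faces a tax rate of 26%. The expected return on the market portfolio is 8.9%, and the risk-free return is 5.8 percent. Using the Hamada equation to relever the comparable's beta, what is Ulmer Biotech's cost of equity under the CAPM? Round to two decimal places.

16.08%

β_L = β_U × [1 + (1 − t)(D/E)] = 1.295 × [1 + (1 − 0.26) × 2.11]
    = 1.295 × [1 + 0.74 × 2.11] = 1.295 × 2.5614 = 3.3170
MRP = 8.9% − 5.8% = 3.10%
E(R) = R_f + β_L × MRP = 5.8% + 3.3170 × 3.1% = 16.08%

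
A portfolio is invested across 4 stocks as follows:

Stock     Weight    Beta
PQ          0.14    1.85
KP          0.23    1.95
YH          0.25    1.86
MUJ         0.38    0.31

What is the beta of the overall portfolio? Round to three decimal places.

1.290

β_P = Σ w_i β_i = 0.14×1.85 + 0.23×1.95 + 0.25×1.86 + 0.38×0.31 = 1.2903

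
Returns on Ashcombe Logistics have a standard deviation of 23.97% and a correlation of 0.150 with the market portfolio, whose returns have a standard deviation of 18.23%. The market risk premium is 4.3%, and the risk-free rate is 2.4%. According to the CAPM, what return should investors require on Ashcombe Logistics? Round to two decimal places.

3.25%

β = ρ × σ_i / σ_m = 0.150 × 23.97% / 18.23% = 0.1972
E(R) = 2.4% + 0.1972 × 4.3% = 3.25%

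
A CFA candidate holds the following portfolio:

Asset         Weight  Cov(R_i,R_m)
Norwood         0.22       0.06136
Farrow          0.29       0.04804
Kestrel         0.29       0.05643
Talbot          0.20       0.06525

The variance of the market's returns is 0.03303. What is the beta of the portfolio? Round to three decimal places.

1.721

β_Norwood = 0.06136 / 0.03303 = 1.8577
β_Farrow = 0.04804 / 0.03303 = 1.4544
β_Kestrel = 0.05643 / 0.03303 = 1.7084
β_Talbot = 0.06525 / 0.03303 = 1.9755
β_P = Σ w_i β_i = 0.22×1.8577 + 0.29×1.4544 + 0.29×1.7084 + 0.20×1.9755 = 1.7210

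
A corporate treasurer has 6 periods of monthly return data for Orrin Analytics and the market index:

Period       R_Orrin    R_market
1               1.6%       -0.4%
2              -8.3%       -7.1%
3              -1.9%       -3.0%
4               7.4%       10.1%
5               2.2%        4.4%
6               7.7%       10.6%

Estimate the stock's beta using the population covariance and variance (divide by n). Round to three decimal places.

0.810

Mean R_i = (1.6 − 8.3 − 1.9 + 7.4 + 2.2 + 7.7) / 6 = 1.4500%
Mean R_m = (-0.4 − 7.1 − 3.0 + 10.1 + 4.4 + 10.6) / 6 = 2.4333%
Σ(R_i − R̄_i)(R_m − R̄_m) = 208.8600  ⇒  Cov = 208.8600 / 6 = 34.8100
Σ(R_m − R̄_m)² = 257.7733  ⇒  Var(R_m) = 257.7733 / 6 = 42.9622
β = Cov / Var(R_m) = 34.8100 / 42.9622 = 0.8102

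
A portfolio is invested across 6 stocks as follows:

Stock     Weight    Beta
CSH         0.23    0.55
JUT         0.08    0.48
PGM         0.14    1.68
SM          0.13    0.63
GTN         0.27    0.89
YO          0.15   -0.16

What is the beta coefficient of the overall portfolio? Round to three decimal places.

0.698

β_P = Σ w_i β_i = 0.23×0.55 + 0.08×0.48 + 0.14×1.68 + 0.13×0.63 + 0.27×0.89 + 0.15×-0.16 = 0.6983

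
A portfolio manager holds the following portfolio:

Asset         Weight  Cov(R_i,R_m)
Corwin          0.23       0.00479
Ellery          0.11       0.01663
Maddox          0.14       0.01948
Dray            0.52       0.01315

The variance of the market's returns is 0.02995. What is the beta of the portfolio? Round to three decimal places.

β_Corwin = 0.00479 / 0.02995 = 0.1599
β_Ellery = 0.01663 / 0.02995 = 0.5553
β_Maddox = 0.01948 / 0.02995 = 0.6504
β_Dray = 0.01315 / 0.02995 = 0.4391
β_P = Σ w_i β_i = 0.23×0.1599 + 0.11×0.5553 + 0.14×0.6504 + 0.52×0.4391 = 0.4172

0.417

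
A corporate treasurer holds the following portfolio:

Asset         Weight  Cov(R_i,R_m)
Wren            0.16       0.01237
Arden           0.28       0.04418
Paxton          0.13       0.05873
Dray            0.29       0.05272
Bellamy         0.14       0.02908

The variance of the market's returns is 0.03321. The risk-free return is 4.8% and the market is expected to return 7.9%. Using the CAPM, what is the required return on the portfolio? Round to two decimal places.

8.66%

β_Wren = 0.01237 / 0.03321 = 0.3725
β_Arden = 0.04418 / 0.03321 = 1.3303
β_Paxton = 0.05873 / 0.03321 = 1.7684
β_Dray = 0.05272 / 0.03321 = 1.5875
β_Bellamy = 0.02908 / 0.03321 = 0.8756
β_P = Σ w_i β_i = 0.16×0.3725 + 0.28×1.3303 + 0.13×1.7684 + 0.29×1.5875 + 0.14×0.8756 = 1.2449
MRP = 7.9% − 4.8% = 3.10%
E(R_P) = R_f + β_P × MRP = 4.8% + 1.2449 × 3.1% = 8.66%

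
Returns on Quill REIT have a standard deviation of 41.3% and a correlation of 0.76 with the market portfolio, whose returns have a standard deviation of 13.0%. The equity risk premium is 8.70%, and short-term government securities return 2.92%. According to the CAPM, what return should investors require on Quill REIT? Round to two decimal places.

β = ρ × σ_i / σ_m = 0.76 × 41.3% / 13.0% = 2.4145
E(R) = 2.92% + 2.4145 × 8.70% = 23.93%

23.93%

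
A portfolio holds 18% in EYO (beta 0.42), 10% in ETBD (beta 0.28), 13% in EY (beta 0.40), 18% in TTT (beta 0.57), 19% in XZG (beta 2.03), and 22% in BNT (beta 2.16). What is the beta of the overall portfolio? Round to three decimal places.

β_P = Σ w_i β_i = 0.18×0.42 + 0.10×0.28 + 0.13×0.40 + 0.18×0.57 + 0.19×2.03 + 0.22×2.16 = 1.1191

1.119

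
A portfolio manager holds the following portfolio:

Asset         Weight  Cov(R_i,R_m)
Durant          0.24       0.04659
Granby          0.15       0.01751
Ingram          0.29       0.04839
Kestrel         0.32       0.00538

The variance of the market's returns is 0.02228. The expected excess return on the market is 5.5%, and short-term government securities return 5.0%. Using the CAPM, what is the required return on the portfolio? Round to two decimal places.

β_Durant = 0.04659 / 0.02228 = 2.0911
β_Granby = 0.01751 / 0.02228 = 0.7859
β_Ingram = 0.04839 / 0.02228 = 2.1719
β_Kestrel = 0.00538 / 0.02228 = 0.2415
β_P = Σ w_i β_i = 0.24×2.0911 + 0.15×0.7859 + 0.29×2.1719 + 0.32×0.2415 = 1.3269
E(R_P) = R_f + β_P × MRP = 5.0% + 1.3269 × 5.5% = 12.30%

12.30%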